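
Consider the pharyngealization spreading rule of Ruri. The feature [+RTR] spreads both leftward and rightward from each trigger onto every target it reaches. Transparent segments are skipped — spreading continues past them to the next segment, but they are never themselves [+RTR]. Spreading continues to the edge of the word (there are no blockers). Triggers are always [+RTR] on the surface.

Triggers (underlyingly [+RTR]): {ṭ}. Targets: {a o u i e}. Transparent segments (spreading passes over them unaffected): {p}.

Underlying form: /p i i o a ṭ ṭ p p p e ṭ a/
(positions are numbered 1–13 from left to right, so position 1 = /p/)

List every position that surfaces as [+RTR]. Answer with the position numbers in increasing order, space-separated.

2 3 4 5 6 7 11 12 13

From /ṭ/ at 6 rightward: 7 /ṭ/ is itself a trigger — this domain ends here.
From /ṭ/ at 6 leftward: 5 /a/ → [+RTR]; 4 /o/ → [+RTR]; 3 /i/ → [+RTR]; 2 /i/ → [+RTR]; 1 /p/ transparent; word edge.
From /ṭ/ at 7 rightward: 8 /p/ transparent; 9 /p/ transparent; 10 /p/ transparent; 11 /e/ → [+RTR]; 12 /ṭ/ is itself a trigger — this domain ends here.
From /ṭ/ at 7 leftward: 6 /ṭ/ is itself a trigger — this domain ends here.
From /ṭ/ at 12 rightward: 13 /a/ → [+RTR]; word edge.
From /ṭ/ at 12 leftward: 11 /e/ → [+RTR]; 10 /p/ transparent; 9 /p/ transparent; 8 /p/ transparent; 7 /ṭ/ is itself a trigger — this domain ends here.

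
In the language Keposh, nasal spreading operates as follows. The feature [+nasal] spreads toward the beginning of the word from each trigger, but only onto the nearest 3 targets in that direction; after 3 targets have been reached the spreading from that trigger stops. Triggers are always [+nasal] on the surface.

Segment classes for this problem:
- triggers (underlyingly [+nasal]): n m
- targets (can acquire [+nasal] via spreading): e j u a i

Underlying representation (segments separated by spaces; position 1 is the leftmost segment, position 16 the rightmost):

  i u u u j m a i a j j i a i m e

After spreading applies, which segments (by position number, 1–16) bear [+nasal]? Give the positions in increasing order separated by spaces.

From /m/ at 6 leftward: 5 /j/ → [+nasal]; 4 /u/ → [+nasal]; 3 /u/ → [+nasal]; bound reached.
From /m/ at 15 leftward: 14 /i/ → [+nasal]; 13 /a/ → [+nasal]; 12 /i/ → [+nasal]; bound reached.
Targets with no active source: positions 1 2 7 8 9 10 11 16 stay [-nasal].

3 4 5 6 12 13 14 15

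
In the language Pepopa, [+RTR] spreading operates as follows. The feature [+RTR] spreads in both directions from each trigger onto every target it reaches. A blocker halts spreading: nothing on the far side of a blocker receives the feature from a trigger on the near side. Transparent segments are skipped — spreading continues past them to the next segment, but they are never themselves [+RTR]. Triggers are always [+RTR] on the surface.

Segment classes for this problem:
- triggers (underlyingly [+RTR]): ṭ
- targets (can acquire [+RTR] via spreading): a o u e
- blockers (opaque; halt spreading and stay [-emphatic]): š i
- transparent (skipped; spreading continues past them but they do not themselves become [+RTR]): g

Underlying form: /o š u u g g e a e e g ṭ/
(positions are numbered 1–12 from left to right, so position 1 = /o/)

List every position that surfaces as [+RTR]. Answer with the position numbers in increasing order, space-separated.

3 4 7 8 9 10 12

From /ṭ/ at 12 rightward: word edge.
From /ṭ/ at 12 leftward: 11 /g/ transparent; 10 /e/ → [+RTR]; 9 /e/ → [+RTR]; 8 /a/ → [+RTR]; 7 /e/ → [+RTR]; 6 /g/ transparent; 5 /g/ transparent; 4 /u/ → [+RTR]; 3 /u/ → [+RTR]; 2 /š/ blocks.
Target with no active source: position 1 stays [-emphatic].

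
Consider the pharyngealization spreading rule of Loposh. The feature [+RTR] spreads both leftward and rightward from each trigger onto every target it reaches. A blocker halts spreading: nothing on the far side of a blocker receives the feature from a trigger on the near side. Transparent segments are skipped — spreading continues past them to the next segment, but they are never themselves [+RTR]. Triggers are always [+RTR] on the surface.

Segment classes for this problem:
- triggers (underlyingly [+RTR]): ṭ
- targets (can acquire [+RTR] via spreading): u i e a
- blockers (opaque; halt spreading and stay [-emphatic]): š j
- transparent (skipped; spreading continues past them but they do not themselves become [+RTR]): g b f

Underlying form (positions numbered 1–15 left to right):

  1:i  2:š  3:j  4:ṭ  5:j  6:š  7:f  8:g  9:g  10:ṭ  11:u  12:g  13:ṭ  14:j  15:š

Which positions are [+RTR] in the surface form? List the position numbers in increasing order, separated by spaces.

4 10 11 13

From /ṭ/ at 4 rightward: 5 /j/ blocks.
From /ṭ/ at 4 leftward: 3 /j/ blocks.
From /ṭ/ at 10 rightward: 11 /u/ → [+RTR]; 12 /g/ transparent; 13 /ṭ/ is itself a trigger — this domain ends here.
From /ṭ/ at 10 leftward: 9 /g/ transparent; 8 /g/ transparent; 7 /f/ transparent; 6 /š/ blocks.
From /ṭ/ at 13 rightward: 14 /j/ blocks.
From /ṭ/ at 13 leftward: 12 /g/ transparent; 11 /u/ → [+RTR]; 10 /ṭ/ is itself a trigger — this domain ends here.
Target with no active source: position 1 stays [-emphatic].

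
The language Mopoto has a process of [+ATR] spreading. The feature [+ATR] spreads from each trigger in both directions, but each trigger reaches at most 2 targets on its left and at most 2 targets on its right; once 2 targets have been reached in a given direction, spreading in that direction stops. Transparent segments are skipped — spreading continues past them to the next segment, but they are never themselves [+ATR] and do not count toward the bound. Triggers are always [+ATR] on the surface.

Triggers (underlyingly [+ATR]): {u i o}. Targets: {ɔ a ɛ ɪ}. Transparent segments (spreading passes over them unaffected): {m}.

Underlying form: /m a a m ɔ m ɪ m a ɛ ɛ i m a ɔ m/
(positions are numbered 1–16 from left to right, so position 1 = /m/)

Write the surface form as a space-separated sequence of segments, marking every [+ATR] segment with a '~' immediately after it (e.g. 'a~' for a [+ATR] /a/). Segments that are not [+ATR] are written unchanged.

From /i/ at 12 rightward: 13 /m/ transparent; 14 /a/ → [+ATR]; 15 /ɔ/ → [+ATR]; bound reached.
From /i/ at 12 leftward: 11 /ɛ/ → [+ATR]; 10 /ɛ/ → [+ATR]; bound reached.
Targets with no active source: positions 2 3 5 7 9 stay [-ATR].
[+ATR] positions on the surface: 10 11 12 14 15.

m a a m ɔ m ɪ m a ɛ~ ɛ~ i~ m a~ ɔ~ m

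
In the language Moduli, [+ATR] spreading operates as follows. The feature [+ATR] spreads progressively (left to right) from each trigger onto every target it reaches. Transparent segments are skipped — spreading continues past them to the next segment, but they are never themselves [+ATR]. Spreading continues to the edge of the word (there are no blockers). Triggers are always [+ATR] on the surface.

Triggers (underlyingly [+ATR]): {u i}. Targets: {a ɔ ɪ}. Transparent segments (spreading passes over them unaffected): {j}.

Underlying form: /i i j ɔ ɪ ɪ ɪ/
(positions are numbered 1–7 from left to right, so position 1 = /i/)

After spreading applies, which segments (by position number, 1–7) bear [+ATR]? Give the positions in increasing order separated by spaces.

From /i/ at 1 rightward: 2 /i/ is itself a trigger — this domain ends here.
From /i/ at 2 rightward: 3 /j/ transparent; 4 /ɔ/ → [+ATR]; 5 /ɪ/ → [+ATR]; 6 /ɪ/ → [+ATR]; 7 /ɪ/ → [+ATR]; word edge.

1 2 4 5 6 7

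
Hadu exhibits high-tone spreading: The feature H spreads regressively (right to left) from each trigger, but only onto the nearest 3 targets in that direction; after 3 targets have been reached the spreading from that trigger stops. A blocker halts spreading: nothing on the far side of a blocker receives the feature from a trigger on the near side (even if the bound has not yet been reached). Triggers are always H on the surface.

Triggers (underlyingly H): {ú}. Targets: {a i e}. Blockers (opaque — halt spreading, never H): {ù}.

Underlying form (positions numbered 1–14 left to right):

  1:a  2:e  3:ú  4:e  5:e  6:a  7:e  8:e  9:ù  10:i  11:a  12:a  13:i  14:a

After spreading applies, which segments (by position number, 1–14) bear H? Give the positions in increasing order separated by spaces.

From /ú/ at 3 leftward: 2 /e/ → H; 1 /a/ → H; word edge.
Targets with no active source: positions 4 5 6 7 8 10 11 12 13 14 stay [-high tone].

1 2 3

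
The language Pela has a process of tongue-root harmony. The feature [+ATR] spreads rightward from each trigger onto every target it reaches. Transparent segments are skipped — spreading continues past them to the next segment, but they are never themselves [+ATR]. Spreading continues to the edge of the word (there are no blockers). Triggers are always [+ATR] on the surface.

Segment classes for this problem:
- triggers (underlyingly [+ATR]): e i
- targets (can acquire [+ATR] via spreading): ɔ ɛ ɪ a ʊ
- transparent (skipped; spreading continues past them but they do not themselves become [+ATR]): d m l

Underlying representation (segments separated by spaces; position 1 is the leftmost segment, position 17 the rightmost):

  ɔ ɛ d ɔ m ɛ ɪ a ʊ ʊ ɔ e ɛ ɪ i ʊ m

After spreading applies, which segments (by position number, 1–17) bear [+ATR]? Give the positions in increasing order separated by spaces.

From /e/ at 12 rightward: 13 /ɛ/ → [+ATR]; 14 /ɪ/ → [+ATR]; 15 /i/ is itself a trigger — this domain ends here.
From /i/ at 15 rightward: 16 /ʊ/ → [+ATR]; 17 /m/ transparent; word edge.
Targets with no active source: positions 1 2 4 6 7 8 9 10 11 stay [-ATR].

12 13 14 15 16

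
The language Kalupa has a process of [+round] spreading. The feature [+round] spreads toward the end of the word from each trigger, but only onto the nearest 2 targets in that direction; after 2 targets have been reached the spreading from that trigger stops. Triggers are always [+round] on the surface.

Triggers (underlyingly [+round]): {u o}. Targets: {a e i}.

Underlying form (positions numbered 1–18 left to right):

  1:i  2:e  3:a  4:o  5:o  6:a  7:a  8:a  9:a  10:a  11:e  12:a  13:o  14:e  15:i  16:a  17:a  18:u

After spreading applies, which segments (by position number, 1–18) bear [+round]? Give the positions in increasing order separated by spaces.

From /o/ at 4 rightward: 5 /o/ is itself a trigger — this domain ends here.
From /o/ at 5 rightward: 6 /a/ → [+round]; 7 /a/ → [+round]; bound reached.
From /o/ at 13 rightward: 14 /e/ → [+round]; 15 /i/ → [+round]; bound reached.
From /u/ at 18 rightward: word edge.
Targets with no active source: positions 1 2 3 8 9 10 11 12 16 17 stay [-round].

4 5 6 7 13 14 15 18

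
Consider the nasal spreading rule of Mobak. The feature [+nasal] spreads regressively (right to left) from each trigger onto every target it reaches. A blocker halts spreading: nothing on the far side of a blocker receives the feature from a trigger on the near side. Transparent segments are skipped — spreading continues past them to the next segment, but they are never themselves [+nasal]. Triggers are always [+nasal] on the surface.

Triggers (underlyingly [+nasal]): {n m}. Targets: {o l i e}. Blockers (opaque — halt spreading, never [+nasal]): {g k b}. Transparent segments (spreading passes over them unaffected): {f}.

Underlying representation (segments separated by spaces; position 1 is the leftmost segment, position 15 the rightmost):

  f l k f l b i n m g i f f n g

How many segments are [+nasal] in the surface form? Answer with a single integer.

5

From /n/ at 8 leftward: 7 /i/ → [+nasal]; 6 /b/ blocks.
From /m/ at 9 leftward: 8 /n/ is itself a trigger — this domain ends here.
From /n/ at 14 leftward: 13 /f/ transparent; 12 /f/ transparent; 11 /i/ → [+nasal]; 10 /g/ blocks.
Targets with no active source: positions 2 5 stay [-nasal].
[+nasal] positions on the surface: 7 8 9 11 14.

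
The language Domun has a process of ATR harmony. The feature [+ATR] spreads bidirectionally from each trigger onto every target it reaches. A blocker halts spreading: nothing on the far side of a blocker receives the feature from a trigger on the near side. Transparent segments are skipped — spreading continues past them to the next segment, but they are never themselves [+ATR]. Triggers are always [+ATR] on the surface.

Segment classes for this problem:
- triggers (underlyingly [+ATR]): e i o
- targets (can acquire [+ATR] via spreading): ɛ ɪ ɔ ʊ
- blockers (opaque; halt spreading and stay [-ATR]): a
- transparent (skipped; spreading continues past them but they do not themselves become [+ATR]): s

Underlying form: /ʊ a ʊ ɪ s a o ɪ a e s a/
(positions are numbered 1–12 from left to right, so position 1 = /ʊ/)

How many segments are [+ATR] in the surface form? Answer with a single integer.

3

From /o/ at 7 rightward: 8 /ɪ/ → [+ATR]; 9 /a/ blocks.
From /o/ at 7 leftward: 6 /a/ blocks.
From /e/ at 10 rightward: 11 /s/ transparent; 12 /a/ blocks.
From /e/ at 10 leftward: 9 /a/ blocks.
Targets with no active source: positions 1 3 4 stay [-ATR].
[+ATR] positions on the surface: 7 8 10.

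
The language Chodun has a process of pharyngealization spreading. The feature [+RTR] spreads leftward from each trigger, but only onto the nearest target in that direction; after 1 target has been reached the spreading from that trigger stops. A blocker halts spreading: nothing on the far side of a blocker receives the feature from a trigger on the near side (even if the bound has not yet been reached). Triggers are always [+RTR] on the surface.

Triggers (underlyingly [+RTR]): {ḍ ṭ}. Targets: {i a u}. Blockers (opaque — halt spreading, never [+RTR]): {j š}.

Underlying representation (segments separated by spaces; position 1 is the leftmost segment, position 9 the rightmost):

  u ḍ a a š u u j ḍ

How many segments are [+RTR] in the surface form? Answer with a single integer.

From /ḍ/ at 2 leftward: 1 /u/ → [+RTR]; bound reached.
From /ḍ/ at 9 leftward: 8 /j/ blocks.
Targets with no active source: positions 3 4 6 7 stay [-emphatic].
[+RTR] positions on the surface: 1 2 9.

3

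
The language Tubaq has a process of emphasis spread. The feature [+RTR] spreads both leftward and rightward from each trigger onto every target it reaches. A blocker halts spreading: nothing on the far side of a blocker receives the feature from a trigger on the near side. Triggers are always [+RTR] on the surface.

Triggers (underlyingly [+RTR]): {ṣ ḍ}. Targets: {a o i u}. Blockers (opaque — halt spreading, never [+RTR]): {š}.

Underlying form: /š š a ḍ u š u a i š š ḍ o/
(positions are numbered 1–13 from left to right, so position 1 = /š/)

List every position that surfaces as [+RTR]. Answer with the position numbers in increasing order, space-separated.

From /ḍ/ at 4 rightward: 5 /u/ → [+RTR]; 6 /š/ blocks.
From /ḍ/ at 4 leftward: 3 /a/ → [+RTR]; 2 /š/ blocks.
From /ḍ/ at 12 rightward: 13 /o/ → [+RTR]; word edge.
From /ḍ/ at 12 leftward: 11 /š/ blocks.
Targets with no active source: positions 7 8 9 stay [-emphatic].

3 4 5 12 13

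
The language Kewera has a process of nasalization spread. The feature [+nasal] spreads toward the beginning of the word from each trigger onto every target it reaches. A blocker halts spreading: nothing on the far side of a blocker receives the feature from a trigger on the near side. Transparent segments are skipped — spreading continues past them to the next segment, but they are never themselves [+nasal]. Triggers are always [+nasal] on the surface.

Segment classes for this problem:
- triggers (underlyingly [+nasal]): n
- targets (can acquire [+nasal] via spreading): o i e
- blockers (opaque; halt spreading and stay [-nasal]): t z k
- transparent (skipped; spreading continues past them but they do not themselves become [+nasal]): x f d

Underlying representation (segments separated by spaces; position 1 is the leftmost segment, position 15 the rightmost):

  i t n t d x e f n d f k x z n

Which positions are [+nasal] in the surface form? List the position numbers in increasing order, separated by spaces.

3 7 9 15

From /n/ at 3 leftward: 2 /t/ blocks.
From /n/ at 9 leftward: 8 /f/ transparent; 7 /e/ → [+nasal]; 6 /x/ transparent; 5 /d/ transparent; 4 /t/ blocks.
From /n/ at 15 leftward: 14 /z/ blocks.
Target with no active source: position 1 stays [-nasal].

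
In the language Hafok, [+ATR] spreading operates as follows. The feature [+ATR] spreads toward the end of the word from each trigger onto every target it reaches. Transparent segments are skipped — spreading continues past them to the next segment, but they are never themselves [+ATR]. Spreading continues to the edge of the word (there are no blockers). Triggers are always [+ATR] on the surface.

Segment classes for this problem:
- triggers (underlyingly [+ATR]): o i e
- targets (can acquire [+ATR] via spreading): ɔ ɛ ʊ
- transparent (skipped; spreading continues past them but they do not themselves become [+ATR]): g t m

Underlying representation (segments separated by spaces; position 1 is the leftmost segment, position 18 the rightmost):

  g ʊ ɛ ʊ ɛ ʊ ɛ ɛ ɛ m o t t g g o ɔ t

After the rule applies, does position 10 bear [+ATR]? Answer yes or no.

no

From /o/ at 11 rightward: 12 /t/ transparent; 13 /t/ transparent; 14 /g/ transparent; 15 /g/ transparent; 16 /o/ is itself a trigger — this domain ends here.
From /o/ at 16 rightward: 17 /ɔ/ → [+ATR]; 18 /t/ transparent; word edge.
Targets with no active source: positions 2 3 4 5 6 7 8 9 stay [-ATR].
[+ATR] positions on the surface: 11 16 17.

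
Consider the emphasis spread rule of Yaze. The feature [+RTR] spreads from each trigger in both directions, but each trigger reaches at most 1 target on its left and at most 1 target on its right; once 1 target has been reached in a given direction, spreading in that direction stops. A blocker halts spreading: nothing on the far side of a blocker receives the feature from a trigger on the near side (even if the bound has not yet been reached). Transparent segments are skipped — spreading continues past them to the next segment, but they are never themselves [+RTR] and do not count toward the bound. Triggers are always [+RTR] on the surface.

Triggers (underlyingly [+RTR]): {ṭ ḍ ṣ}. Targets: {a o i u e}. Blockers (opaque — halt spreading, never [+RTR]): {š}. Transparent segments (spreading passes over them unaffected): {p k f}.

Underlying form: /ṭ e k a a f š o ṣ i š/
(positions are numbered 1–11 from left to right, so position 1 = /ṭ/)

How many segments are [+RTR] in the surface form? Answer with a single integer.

From /ṭ/ at 1 rightward: 2 /e/ → [+RTR]; bound reached.
From /ṭ/ at 1 leftward: word edge.
From /ṣ/ at 9 rightward: 10 /i/ → [+RTR]; bound reached.
From /ṣ/ at 9 leftward: 8 /o/ → [+RTR]; bound reached.
Targets with no active source: positions 4 5 stay [-emphatic].
[+RTR] positions on the surface: 1 2 8 9 10.

5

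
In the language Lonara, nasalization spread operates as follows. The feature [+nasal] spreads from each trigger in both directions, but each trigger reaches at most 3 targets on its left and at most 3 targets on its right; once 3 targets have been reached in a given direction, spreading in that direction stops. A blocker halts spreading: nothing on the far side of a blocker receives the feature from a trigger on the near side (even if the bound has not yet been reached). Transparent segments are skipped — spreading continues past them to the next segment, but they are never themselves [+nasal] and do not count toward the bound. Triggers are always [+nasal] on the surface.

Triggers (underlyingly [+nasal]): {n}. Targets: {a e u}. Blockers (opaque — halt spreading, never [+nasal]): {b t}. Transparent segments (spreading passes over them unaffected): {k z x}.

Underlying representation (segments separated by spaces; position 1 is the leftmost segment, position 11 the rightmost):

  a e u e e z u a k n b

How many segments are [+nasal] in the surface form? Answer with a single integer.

4

From /n/ at 10 rightward: 11 /b/ blocks.
From /n/ at 10 leftward: 9 /k/ transparent; 8 /a/ → [+nasal]; 7 /u/ → [+nasal]; 6 /z/ transparent; 5 /e/ → [+nasal]; bound reached.
Targets with no active source: positions 1 2 3 4 stay [-nasal].
[+nasal] positions on the surface: 5 7 8 10.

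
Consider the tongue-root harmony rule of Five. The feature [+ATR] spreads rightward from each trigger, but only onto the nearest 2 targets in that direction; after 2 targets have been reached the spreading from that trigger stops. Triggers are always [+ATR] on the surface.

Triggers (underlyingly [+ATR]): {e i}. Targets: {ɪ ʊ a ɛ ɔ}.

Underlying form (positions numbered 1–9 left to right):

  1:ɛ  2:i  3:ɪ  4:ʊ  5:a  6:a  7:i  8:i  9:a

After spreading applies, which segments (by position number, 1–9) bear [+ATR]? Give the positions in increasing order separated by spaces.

From /i/ at 2 rightward: 3 /ɪ/ → [+ATR]; 4 /ʊ/ → [+ATR]; bound reached.
From /i/ at 7 rightward: 8 /i/ is itself a trigger — this domain ends here.
From /i/ at 8 rightward: 9 /a/ → [+ATR]; word edge.
Targets with no active source: positions 1 5 6 stay [-ATR].

2 3 4 7 8 9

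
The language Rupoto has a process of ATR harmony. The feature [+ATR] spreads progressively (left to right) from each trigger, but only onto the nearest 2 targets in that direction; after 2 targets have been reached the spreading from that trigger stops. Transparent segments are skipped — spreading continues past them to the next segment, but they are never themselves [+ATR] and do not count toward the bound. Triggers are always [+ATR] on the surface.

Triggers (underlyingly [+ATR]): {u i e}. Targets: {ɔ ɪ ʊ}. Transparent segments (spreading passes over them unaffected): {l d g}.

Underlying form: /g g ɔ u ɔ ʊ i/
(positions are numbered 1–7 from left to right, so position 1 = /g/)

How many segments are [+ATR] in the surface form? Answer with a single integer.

4

From /u/ at 4 rightward: 5 /ɔ/ → [+ATR]; 6 /ʊ/ → [+ATR]; bound reached.
From /i/ at 7 rightward: word edge.
Target with no active source: position 3 stays [-ATR].
[+ATR] positions on the surface: 4 5 6 7.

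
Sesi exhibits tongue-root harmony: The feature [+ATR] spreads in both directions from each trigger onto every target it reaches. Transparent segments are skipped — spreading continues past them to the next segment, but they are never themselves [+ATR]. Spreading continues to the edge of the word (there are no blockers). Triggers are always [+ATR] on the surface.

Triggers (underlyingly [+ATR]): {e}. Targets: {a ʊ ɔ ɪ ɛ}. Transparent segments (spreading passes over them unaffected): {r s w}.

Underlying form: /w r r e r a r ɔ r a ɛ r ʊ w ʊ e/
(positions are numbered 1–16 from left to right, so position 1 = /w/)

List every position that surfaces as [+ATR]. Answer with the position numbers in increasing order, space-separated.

From /e/ at 4 rightward: 5 /r/ transparent; 6 /a/ → [+ATR]; 7 /r/ transparent; 8 /ɔ/ → [+ATR]; 9 /r/ transparent; 10 /a/ → [+ATR]; 11 /ɛ/ → [+ATR]; 12 /r/ transparent; 13 /ʊ/ → [+ATR]; 14 /w/ transparent; 15 /ʊ/ → [+ATR]; 16 /e/ is itself a trigger — this domain ends here.
From /e/ at 4 leftward: 3 /r/ transparent; 2 /r/ transparent; 1 /w/ transparent; word edge.
From /e/ at 16 rightward: word edge.
From /e/ at 16 leftward: 15 /ʊ/ → [+ATR]; 14 /w/ transparent; 13 /ʊ/ → [+ATR]; 12 /r/ transparent; 11 /ɛ/ → [+ATR]; 10 /a/ → [+ATR]; 9 /r/ transparent; 8 /ɔ/ → [+ATR]; 7 /r/ transparent; 6 /a/ → [+ATR]; 5 /r/ transparent; 4 /e/ is itself a trigger — this domain ends here.

4 6 8 10 11 13 15 16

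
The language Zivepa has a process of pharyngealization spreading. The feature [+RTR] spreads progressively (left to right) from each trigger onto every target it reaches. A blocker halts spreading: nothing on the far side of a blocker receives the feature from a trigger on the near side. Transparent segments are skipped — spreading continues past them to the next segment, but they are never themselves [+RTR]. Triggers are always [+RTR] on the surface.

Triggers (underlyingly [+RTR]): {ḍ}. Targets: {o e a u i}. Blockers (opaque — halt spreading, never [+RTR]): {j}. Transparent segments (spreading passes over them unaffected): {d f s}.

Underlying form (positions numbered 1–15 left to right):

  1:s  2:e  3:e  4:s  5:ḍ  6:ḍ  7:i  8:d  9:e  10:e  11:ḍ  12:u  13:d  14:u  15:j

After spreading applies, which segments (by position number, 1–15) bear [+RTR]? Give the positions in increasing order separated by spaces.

From /ḍ/ at 5 rightward: 6 /ḍ/ is itself a trigger — this domain ends here.
From /ḍ/ at 6 rightward: 7 /i/ → [+RTR]; 8 /d/ transparent; 9 /e/ → [+RTR]; 10 /e/ → [+RTR]; 11 /ḍ/ is itself a trigger — this domain ends here.
From /ḍ/ at 11 rightward: 12 /u/ → [+RTR]; 13 /d/ transparent; 14 /u/ → [+RTR]; 15 /j/ blocks.
Targets with no active source: positions 2 3 stay [-emphatic].

5 6 7 9 10 11 12 14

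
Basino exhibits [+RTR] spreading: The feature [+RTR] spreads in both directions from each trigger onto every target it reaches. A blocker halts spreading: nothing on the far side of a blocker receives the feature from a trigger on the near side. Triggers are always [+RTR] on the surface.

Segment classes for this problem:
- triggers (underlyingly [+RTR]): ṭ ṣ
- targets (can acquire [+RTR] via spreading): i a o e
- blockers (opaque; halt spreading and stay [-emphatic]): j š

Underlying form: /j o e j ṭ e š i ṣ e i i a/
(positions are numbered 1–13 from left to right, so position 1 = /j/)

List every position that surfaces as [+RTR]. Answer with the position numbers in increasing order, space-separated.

5 6 8 9 10 11 12 13

From /ṭ/ at 5 rightward: 6 /e/ → [+RTR]; 7 /š/ blocks.
From /ṭ/ at 5 leftward: 4 /j/ blocks.
From /ṣ/ at 9 rightward: 10 /e/ → [+RTR]; 11 /i/ → [+RTR]; 12 /i/ → [+RTR]; 13 /a/ → [+RTR]; word edge.
From /ṣ/ at 9 leftward: 8 /i/ → [+RTR]; 7 /š/ blocks.
Targets with no active source: positions 2 3 stay [-emphatic].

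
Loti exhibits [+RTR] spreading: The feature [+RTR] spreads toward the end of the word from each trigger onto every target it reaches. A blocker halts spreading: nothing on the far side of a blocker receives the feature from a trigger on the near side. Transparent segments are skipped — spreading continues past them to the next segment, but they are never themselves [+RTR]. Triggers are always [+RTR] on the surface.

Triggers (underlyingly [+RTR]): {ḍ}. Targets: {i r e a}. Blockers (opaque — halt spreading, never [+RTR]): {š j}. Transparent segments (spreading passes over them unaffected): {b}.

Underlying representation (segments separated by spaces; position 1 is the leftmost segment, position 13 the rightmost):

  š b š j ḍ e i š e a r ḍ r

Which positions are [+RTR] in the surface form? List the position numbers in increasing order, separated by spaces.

From /ḍ/ at 5 rightward: 6 /e/ → [+RTR]; 7 /i/ → [+RTR]; 8 /š/ blocks.
From /ḍ/ at 12 rightward: 13 /r/ → [+RTR]; word edge.
Targets with no active source: positions 9 10 11 stay [-emphatic].

5 6 7 12 13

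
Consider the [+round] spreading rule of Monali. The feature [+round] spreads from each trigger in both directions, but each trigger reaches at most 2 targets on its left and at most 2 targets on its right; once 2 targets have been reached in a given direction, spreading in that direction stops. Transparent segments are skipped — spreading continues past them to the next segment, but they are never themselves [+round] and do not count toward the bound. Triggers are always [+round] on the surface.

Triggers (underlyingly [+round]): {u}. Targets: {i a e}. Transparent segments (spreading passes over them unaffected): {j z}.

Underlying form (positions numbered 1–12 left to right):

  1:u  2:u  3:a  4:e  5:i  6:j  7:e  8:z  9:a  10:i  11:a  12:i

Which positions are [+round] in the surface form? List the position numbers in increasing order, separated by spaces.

1 2 3 4

From /u/ at 1 rightward: 2 /u/ is itself a trigger — this domain ends here.
From /u/ at 1 leftward: word edge.
From /u/ at 2 rightward: 3 /a/ → [+round]; 4 /e/ → [+round]; bound reached.
From /u/ at 2 leftward: 1 /u/ is itself a trigger — this domain ends here.
Targets with no active source: positions 5 7 9 10 11 12 stay [-round].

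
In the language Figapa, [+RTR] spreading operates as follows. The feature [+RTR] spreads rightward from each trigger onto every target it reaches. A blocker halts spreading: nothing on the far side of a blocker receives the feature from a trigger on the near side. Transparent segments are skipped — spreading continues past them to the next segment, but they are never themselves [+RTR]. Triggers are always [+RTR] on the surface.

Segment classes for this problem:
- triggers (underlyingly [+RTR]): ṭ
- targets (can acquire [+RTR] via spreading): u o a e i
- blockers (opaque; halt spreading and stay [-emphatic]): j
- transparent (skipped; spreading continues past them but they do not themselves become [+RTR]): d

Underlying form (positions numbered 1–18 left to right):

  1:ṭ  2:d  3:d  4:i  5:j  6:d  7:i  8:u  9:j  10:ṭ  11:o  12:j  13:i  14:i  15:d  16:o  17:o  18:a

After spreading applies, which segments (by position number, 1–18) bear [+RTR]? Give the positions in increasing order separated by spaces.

1 4 10 11

From /ṭ/ at 1 rightward: 2 /d/ transparent; 3 /d/ transparent; 4 /i/ → [+RTR]; 5 /j/ blocks.
From /ṭ/ at 10 rightward: 11 /o/ → [+RTR]; 12 /j/ blocks.
Targets with no active source: positions 7 8 13 14 16 17 18 stay [-emphatic].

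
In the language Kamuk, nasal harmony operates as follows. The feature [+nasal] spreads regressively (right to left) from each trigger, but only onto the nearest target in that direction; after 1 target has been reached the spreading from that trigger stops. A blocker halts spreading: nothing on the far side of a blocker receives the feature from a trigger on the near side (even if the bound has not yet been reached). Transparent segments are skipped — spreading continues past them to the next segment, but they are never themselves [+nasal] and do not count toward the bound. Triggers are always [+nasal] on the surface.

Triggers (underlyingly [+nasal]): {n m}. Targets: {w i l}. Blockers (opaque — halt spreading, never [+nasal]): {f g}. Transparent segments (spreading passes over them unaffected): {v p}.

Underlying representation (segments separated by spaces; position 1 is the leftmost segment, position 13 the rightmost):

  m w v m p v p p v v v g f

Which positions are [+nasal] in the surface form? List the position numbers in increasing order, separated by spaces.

From /m/ at 1 leftward: word edge.
From /m/ at 4 leftward: 3 /v/ transparent; 2 /w/ → [+nasal]; bound reached.

1 2 4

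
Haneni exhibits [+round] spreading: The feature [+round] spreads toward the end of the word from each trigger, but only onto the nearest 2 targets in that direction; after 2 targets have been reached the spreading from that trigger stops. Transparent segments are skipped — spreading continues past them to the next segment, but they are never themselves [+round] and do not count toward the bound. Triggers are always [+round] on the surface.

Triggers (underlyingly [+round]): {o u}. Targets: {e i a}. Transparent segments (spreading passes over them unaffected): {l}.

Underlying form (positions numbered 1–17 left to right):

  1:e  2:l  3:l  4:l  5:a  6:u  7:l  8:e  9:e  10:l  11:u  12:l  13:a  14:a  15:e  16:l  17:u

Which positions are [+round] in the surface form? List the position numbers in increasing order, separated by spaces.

From /u/ at 6 rightward: 7 /l/ transparent; 8 /e/ → [+round]; 9 /e/ → [+round]; bound reached.
From /u/ at 11 rightward: 12 /l/ transparent; 13 /a/ → [+round]; 14 /a/ → [+round]; bound reached.
From /u/ at 17 rightward: word edge.
Targets with no active source: positions 1 5 15 stay [-round].

6 8 9 11 13 14 17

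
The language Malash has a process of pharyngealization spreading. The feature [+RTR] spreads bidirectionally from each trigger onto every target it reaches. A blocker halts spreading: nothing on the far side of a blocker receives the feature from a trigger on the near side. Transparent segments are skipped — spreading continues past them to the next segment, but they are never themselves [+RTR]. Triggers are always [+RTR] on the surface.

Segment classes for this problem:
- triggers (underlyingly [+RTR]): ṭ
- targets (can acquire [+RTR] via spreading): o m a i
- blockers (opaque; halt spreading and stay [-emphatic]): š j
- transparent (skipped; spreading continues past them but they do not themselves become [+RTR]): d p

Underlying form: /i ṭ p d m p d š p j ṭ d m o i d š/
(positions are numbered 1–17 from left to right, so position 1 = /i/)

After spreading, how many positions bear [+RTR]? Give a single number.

From /ṭ/ at 2 rightward: 3 /p/ transparent; 4 /d/ transparent; 5 /m/ → [+RTR]; 6 /p/ transparent; 7 /d/ transparent; 8 /š/ blocks.
From /ṭ/ at 2 leftward: 1 /i/ → [+RTR]; word edge.
From /ṭ/ at 11 rightward: 12 /d/ transparent; 13 /m/ → [+RTR]; 14 /o/ → [+RTR]; 15 /i/ → [+RTR]; 16 /d/ transparent; 17 /š/ blocks.
From /ṭ/ at 11 leftward: 10 /j/ blocks.
[+RTR] positions on the surface: 1 2 5 11 13 14 15.

7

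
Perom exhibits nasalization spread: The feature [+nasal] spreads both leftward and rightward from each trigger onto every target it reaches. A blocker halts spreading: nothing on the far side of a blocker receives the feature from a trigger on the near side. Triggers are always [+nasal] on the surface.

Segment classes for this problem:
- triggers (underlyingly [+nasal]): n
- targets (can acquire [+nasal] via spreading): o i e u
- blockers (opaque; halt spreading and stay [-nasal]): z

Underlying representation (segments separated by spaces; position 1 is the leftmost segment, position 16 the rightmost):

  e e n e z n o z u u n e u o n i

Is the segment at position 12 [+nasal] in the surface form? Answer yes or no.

From /n/ at 3 rightward: 4 /e/ → [+nasal]; 5 /z/ blocks.
From /n/ at 3 leftward: 2 /e/ → [+nasal]; 1 /e/ → [+nasal]; word edge.
From /n/ at 6 rightward: 7 /o/ → [+nasal]; 8 /z/ blocks.
From /n/ at 6 leftward: 5 /z/ blocks.
From /n/ at 11 rightward: 12 /e/ → [+nasal]; 13 /u/ → [+nasal]; 14 /o/ → [+nasal]; 15 /n/ is itself a trigger — this domain ends here.
From /n/ at 11 leftward: 10 /u/ → [+nasal]; 9 /u/ → [+nasal]; 8 /z/ blocks.
From /n/ at 15 rightward: 16 /i/ → [+nasal]; word edge.
From /n/ at 15 leftward: 14 /o/ → [+nasal]; 13 /u/ → [+nasal]; 12 /e/ → [+nasal]; 11 /n/ is itself a trigger — this domain ends here.
[+nasal] positions on the surface: 1 2 3 4 6 7 9 10 11 12 13 14 15 16.

yes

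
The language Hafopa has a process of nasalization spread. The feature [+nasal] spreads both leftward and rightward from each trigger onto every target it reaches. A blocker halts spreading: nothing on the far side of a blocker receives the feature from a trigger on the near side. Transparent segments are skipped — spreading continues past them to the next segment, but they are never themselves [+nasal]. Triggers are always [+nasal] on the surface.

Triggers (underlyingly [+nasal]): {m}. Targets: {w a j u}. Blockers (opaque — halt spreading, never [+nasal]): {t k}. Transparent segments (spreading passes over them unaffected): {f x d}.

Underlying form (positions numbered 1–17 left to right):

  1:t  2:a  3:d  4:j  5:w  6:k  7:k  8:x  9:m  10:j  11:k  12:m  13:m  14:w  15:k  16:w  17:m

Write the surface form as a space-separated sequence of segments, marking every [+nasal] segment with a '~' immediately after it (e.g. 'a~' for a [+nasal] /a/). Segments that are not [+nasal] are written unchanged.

From /m/ at 9 rightward: 10 /j/ → [+nasal]; 11 /k/ blocks.
From /m/ at 9 leftward: 8 /x/ transparent; 7 /k/ blocks.
From /m/ at 12 rightward: 13 /m/ is itself a trigger — this domain ends here.
From /m/ at 12 leftward: 11 /k/ blocks.
From /m/ at 13 rightward: 14 /w/ → [+nasal]; 15 /k/ blocks.
From /m/ at 13 leftward: 12 /m/ is itself a trigger — this domain ends here.
From /m/ at 17 rightward: word edge.
From /m/ at 17 leftward: 16 /w/ → [+nasal]; 15 /k/ blocks.
Targets with no active source: positions 2 4 5 stay [-nasal].
[+nasal] positions on the surface: 9 10 12 13 14 16 17.

t a d j w k k x m~ j~ k m~ m~ w~ k w~ m~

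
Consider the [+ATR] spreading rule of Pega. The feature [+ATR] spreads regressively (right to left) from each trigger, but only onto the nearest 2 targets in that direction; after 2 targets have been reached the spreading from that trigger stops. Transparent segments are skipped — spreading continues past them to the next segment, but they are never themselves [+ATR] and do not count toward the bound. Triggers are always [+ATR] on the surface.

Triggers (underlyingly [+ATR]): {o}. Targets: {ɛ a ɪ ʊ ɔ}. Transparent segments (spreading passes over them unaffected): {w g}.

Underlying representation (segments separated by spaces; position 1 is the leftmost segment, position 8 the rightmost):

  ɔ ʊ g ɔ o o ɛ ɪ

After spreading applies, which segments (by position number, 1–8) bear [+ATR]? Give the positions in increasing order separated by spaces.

From /o/ at 5 leftward: 4 /ɔ/ → [+ATR]; 3 /g/ transparent; 2 /ʊ/ → [+ATR]; bound reached.
From /o/ at 6 leftward: 5 /o/ is itself a trigger — this domain ends here.
Targets with no active source: positions 1 7 8 stay [-ATR].

2 4 5 6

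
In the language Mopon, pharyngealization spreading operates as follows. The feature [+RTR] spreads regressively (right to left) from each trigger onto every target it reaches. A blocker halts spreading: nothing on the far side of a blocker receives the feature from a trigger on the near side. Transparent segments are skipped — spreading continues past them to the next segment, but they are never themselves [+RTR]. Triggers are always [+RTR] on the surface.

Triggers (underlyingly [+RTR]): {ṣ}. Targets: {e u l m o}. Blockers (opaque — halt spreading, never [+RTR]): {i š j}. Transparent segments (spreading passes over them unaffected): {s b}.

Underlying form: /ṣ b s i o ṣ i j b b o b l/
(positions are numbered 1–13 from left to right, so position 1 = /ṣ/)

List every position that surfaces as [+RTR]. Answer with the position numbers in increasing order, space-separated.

From /ṣ/ at 1 leftward: word edge.
From /ṣ/ at 6 leftward: 5 /o/ → [+RTR]; 4 /i/ blocks.
Targets with no active source: positions 11 13 stay [-emphatic].

1 5 6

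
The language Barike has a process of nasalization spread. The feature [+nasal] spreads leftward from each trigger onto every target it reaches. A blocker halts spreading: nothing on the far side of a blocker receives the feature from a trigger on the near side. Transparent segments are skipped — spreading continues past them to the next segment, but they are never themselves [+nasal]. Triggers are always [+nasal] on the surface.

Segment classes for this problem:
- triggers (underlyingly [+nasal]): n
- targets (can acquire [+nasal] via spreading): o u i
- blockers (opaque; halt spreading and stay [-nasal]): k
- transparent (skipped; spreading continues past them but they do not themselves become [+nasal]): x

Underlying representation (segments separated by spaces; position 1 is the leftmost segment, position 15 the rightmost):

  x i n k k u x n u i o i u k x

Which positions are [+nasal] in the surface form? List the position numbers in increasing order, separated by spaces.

2 3 6 8

From /n/ at 3 leftward: 2 /i/ → [+nasal]; 1 /x/ transparent; word edge.
From /n/ at 8 leftward: 7 /x/ transparent; 6 /u/ → [+nasal]; 5 /k/ blocks.
Targets with no active source: positions 9 10 11 12 13 stay [-nasal].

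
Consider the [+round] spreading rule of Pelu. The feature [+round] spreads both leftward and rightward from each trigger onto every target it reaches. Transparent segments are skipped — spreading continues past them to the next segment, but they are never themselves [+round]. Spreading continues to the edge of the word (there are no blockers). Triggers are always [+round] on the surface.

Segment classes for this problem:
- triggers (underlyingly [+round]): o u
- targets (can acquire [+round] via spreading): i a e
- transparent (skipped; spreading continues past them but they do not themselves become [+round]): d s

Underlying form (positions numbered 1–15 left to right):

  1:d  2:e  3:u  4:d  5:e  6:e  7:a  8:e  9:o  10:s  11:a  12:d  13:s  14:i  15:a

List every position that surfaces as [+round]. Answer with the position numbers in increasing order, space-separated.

2 3 5 6 7 8 9 11 14 15

From /u/ at 3 rightward: 4 /d/ transparent; 5 /e/ → [+round]; 6 /e/ → [+round]; 7 /a/ → [+round]; 8 /e/ → [+round]; 9 /o/ is itself a trigger — this domain ends here.
From /u/ at 3 leftward: 2 /e/ → [+round]; 1 /d/ transparent; word edge.
From /o/ at 9 rightward: 10 /s/ transparent; 11 /a/ → [+round]; 12 /d/ transparent; 13 /s/ transparent; 14 /i/ → [+round]; 15 /a/ → [+round]; word edge.
From /o/ at 9 leftward: 8 /e/ → [+round]; 7 /a/ → [+round]; 6 /e/ → [+round]; 5 /e/ → [+round]; 4 /d/ transparent; 3 /u/ is itself a trigger — this domain ends here.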